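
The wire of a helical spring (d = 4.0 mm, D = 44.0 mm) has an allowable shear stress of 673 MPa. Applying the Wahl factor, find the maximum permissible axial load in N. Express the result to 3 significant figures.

340 N

C = D/d = 44.0/4.0 = 11.0000
K_W = (4C−1)/(4C−4) + 0.615/C = 43.000/40.000 + 0.0559 = 1.1309
τ_max = K·8FD/(πd³) → F_max = τ_allow·πd³/(8DK)
F_max = 673·π·4.0³/(8·44.0·1.1309) = 1.3531e+05/398.08 = 339.92 N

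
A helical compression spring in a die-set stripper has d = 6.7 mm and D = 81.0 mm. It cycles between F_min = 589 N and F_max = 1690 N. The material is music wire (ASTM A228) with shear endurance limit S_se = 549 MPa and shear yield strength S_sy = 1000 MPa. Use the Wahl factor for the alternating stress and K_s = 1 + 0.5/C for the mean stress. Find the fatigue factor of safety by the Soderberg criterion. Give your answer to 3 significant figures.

0.632

C = D/d = 81.0/6.7 = 12.0896; K_W = (4C−1)/(4C−4)+0.615/C = 1.1185; K_s = 1+0.5/C = 1.0414
F_a = (F_max−F_min)/2 = 550.5 N; F_m = (F_max+F_min)/2 = 1139.5 N
τ_a = K_W·8F_aD/(πd³) = 1.1185 × 377.54 = 422.27 MPa
τ_m = K_s·8F_mD/(πd³) = 1.0414 × 781.47 = 813.8 MPa
Soderberg: 1/n_f = τ_a/S_se + τ_m/S_sy = 422.27/549 + 813.8/1000 = 0.76917 + 0.81380 = 1.583
n_f = 1/1.583 = 0.6317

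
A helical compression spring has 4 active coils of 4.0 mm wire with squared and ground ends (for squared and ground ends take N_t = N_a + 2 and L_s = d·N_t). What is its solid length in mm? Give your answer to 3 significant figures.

24.0 mm

squared and ground ends: N_t = N_a + 2 = 4 + 2 = 6
L_s = d·N_t = 4.0 × 6 = 24 mm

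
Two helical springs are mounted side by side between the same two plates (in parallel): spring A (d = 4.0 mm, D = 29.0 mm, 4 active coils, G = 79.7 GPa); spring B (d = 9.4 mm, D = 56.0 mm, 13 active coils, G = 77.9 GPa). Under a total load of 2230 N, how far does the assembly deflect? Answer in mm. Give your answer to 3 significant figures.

k_A = Gd⁴/(8D³N_a) = (79.7×10³)(4.0⁴)/(8·29.0³·4) = 26.143 N/mm
k_B = Gd⁴/(8D³N_a) = (77.9×10³)(9.4⁴)/(8·56.0³·13) = 33.301 N/mm
Parallel: k_eq = 26.143 + 33.301 = 59.443 N/mm
δ = F/k_eq = 2230/59.443 = 37.515 mm

37.5 mm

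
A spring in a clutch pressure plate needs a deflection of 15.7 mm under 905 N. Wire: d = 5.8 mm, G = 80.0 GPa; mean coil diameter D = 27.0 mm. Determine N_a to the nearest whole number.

Required rate k = F/δ = 905/15.7 = 57.643 N/mm
N_a = Gd⁴/(8D³k) = (80.0×10³ × 5.8⁴)/(8 × 27.0³ × 57.643)
    = 9.0532e+07 / 9.07675e+06 = 9.974 → 10 coils

10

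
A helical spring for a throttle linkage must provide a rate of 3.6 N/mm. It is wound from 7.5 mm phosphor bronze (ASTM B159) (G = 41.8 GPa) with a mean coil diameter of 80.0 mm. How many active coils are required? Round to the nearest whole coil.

9

N_a = Gd⁴/(8D³k) = (41.8×10³ × 7.5⁴)/(8 × 80.0³ × 3.6)
    = 1.32258e+08 / 1.47456e+07 = 8.969 → 9 coils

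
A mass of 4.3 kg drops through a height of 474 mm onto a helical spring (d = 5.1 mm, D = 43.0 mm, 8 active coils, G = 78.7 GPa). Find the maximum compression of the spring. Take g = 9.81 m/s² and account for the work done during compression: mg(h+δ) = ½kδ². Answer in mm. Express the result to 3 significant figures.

66.0 mm

k = Gd⁴/(8D³N_a) = (78.7×10³)(5.1⁴)/(8·43.0³·8) = 10.463 N/mm
W = mg = 4.3 × 9.81 = 42.183 N
½kδ² − Wδ − Wh = 0 → δ = (W + √(W² + 2kWh))/k
δ = (42.183 + √(1779.4 + 418423))/10.463 = (42.183 + 648.23)/10.463 = 65.984 mm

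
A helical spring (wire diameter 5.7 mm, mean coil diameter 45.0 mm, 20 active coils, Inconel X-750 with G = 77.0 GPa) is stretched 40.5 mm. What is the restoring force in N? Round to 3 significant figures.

226 N

k = Gd⁴/(8D³N_a) = (77.0×10³)(5.7⁴)/(8·45.0³·20) = 5.5748 N/mm
F = k·δ = 5.5748 × 40.5 = 225.78 N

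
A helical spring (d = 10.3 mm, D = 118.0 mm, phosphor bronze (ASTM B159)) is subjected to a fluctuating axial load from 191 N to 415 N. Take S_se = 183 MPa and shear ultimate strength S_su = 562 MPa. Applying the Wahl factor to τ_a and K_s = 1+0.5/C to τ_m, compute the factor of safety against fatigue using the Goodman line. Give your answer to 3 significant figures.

C = D/d = 118.0/10.3 = 11.4563; K_W = (4C−1)/(4C−4)+0.615/C = 1.1254; K_s = 1+0.5/C = 1.0436
F_a = (F_max−F_min)/2 = 112 N; F_m = (F_max+F_min)/2 = 303 N
τ_a = K_W·8F_aD/(πd³) = 1.1254 × 30.798 = 34.661 MPa
τ_m = K_s·8F_mD/(πd³) = 1.0436 × 83.321 = 86.957 MPa
Goodman: 1/n_f = τ_a/S_se + τ_m/S_su = 34.661/183 + 86.957/562 = 0.18940 + 0.15473 = 0.34413
n_f = 1/0.34413 = 2.906

2.91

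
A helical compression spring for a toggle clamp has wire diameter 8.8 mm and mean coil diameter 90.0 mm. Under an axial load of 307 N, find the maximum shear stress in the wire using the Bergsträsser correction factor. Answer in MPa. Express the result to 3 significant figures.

Spring index C = D/d = 90.0/8.8 = 10.2273
K_B = (4C+2)/(4C−3) = 42.909/37.909 = 1.1319
τ₀ = 8FD/(πd³) = 8·307·90.0/(π·8.8³) = 221040/2140.9 = 103.25 MPa
τ_max = K·τ₀ = 1.1319 × 103.25 = 116.86 MPa

117 MPa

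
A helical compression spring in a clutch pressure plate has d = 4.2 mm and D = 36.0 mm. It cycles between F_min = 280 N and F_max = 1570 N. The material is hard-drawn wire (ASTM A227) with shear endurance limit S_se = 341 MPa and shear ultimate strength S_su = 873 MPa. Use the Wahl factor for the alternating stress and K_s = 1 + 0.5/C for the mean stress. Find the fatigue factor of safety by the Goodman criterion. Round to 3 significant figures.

C = D/d = 36.0/4.2 = 8.5714; K_W = (4C−1)/(4C−4)+0.615/C = 1.1708; K_s = 1+0.5/C = 1.0583
F_a = (F_max−F_min)/2 = 645 N; F_m = (F_max+F_min)/2 = 925 N
τ_a = K_W·8F_aD/(πd³) = 1.1708 × 798.09 = 934.41 MPa
τ_m = K_s·8F_mD/(πd³) = 1.0583 × 1144.6 = 1211.3 MPa
Goodman: 1/n_f = τ_a/S_se + τ_m/S_su = 934.41/341 + 1211.3/873 = 2.74022 + 1.38754 = 4.1278
n_f = 1/4.1278 = 0.2423

0.242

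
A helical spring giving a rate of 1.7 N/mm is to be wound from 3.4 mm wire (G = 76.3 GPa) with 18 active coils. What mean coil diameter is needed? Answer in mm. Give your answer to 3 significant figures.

34.7 mm

D = (Gd⁴/(8N_a·k))^(1/3) = (76.3×10³·3.4⁴/(8·18·1.7))^(1/3)
  = (41651.3)^(1/3) = 34.6638 mm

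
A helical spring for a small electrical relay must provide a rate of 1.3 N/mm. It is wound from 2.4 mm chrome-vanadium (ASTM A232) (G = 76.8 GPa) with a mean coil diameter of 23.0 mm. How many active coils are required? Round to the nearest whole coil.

N_a = Gd⁴/(8D³k) = (76.8×10³ × 2.4⁴)/(8 × 23.0³ × 1.3)
    = 2.54804e+06 / 126537 = 20.14 → 20 coils

20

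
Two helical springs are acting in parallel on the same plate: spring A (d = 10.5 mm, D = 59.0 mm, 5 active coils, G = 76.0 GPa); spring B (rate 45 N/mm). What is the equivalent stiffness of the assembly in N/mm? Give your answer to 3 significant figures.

k_A = Gd⁴/(8D³N_a) = (76.0×10³)(10.5⁴)/(8·59.0³·5) = 112.45 N/mm
Parallel: k_eq = 112.45 + 45 = 157.45 N/mm

157 N/mm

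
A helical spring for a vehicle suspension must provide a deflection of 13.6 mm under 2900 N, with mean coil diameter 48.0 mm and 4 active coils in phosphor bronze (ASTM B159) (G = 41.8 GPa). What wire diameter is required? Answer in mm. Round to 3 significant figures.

11.6 mm

Required rate k = F/δ = 2900/13.6 = 213.24 N/mm
d = (8D³N_a·k / G)^(1/4) = (8·48.0³·4·213.24 / (41.8×10³))^0.25
  = (18053)^0.25 = 11.5915 mm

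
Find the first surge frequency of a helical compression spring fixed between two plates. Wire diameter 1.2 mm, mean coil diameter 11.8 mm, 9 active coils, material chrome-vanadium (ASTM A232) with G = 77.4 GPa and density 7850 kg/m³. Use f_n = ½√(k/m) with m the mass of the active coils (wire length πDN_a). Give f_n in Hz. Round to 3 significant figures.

338 Hz

k = Gd⁴/(8D³N_a) = (77.4×10³)(1.2⁴)/(8·11.8³·9) = 1.3567 N/mm = 1356.7 N/m
Wire length L = πDN_a = π·11.8·9 = 333.64 mm
m = ρ·(πd²/4)·L = 7850 × 1.131×10⁻⁶ m² × 0.33364 m = 0.0029621 kg
f_n = ½√(k/m) = 0.5·√(1356.7/0.0029621) = 0.5·√(4.5803e+05) = 338.39 Hz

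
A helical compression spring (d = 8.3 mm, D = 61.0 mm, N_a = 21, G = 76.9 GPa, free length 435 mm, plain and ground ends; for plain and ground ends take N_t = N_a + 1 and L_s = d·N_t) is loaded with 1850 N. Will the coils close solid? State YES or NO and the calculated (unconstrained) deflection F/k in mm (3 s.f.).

k = Gd⁴/(8D³N_a) = (76.9×10³)(8.3⁴)/(8·61.0³·21) = 9.5706 N/mm
N_t = 22; L_s = 8.3·22 = 182.6 mm; δ_solid = L₀ − L_s = 435 − 182.6 = 252.4 mm
δ = F/k = 1850/9.5706 = 193.3 mm
δ < δ_solid → spring does not go solid

NO, δ = 193 mm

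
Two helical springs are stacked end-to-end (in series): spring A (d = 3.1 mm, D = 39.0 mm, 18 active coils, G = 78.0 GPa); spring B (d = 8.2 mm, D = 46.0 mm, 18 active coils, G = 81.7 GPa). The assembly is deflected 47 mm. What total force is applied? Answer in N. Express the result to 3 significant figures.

38.4 N

k_A = Gd⁴/(8D³N_a) = (78.0×10³)(3.1⁴)/(8·39.0³·18) = 0.84331 N/mm
k_B = Gd⁴/(8D³N_a) = (81.7×10³)(8.2⁴)/(8·46.0³·18) = 26.354 N/mm
Series: 1/k_eq = 1/0.84331 + 1/26.354 = 1.2238; k_eq = 0.81716 N/mm
F = k_eq·δ = 0.81716·47 = 38.406 N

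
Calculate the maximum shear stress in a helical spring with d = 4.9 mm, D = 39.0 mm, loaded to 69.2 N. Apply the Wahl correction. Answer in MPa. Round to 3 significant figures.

Spring index C = D/d = 39.0/4.9 = 7.9592
K_W = (4C−1)/(4C−4) + 0.615/C = 30.837/27.837 + 0.0773 = 1.1850
τ₀ = 8FD/(πd³) = 8·69.2·39.0/(π·4.9³) = 21590.4/369.61 = 58.415 MPa
τ_max = K·τ₀ = 1.1850 × 58.415 = 69.224 MPa

69.2 MPa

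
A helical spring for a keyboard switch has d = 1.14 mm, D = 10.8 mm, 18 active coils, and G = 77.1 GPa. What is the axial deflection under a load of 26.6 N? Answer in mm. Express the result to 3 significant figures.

k = Gd⁴/(8D³N_a) = (77.1×10³)(1.14⁴)/(8·10.8³·18) = 0.71786 N/mm
δ = F/k = 26.6 / 0.71786 = 37.055 mm

37.1 mm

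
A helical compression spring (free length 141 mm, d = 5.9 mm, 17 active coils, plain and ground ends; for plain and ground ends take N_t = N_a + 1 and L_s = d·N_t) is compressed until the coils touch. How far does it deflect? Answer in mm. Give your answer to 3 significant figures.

34.8 mm

N_t = 18; L_s = 5.9·18 = 106.2 mm
δ_solid = L₀ − L_s = 141 − 106.2 = 34.8 mm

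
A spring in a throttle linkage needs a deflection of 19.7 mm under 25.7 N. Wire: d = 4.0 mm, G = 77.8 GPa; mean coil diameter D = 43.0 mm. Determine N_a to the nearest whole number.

Required rate k = F/δ = 25.7/19.7 = 1.3046 N/mm
N_a = Gd⁴/(8D³k) = (77.8×10³ × 4.0⁴)/(8 × 43.0³ × 1.3046)
    = 1.99168e+07 / 829779 = 24 → 24 coils

24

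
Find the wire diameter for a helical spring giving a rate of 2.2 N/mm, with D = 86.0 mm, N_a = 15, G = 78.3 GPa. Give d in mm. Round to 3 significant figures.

d = (8D³N_a·k / G)^(1/4) = (8·86.0³·15·2.2 / (78.3×10³))^0.25
  = (2144.6)^0.25 = 6.8051 mm

6.81 mm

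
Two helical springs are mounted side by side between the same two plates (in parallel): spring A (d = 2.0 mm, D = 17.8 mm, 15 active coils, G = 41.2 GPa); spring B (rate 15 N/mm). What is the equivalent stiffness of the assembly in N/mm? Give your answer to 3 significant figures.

k_A = Gd⁴/(8D³N_a) = (41.2×10³)(2.0⁴)/(8·17.8³·15) = 0.97404 N/mm
Parallel: k_eq = 0.97404 + 15 = 15.974 N/mm

16.0 N/mm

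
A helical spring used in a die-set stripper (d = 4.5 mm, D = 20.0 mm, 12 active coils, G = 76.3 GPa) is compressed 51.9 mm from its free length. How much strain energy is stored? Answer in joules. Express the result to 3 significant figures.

k = Gd⁴/(8D³N_a) = (76.3×10³)(4.5⁴)/(8·20.0³·12) = 40.739 N/mm
U = ½kδ² = 0.5 × 40.739 × 51.9² = 54868 N·mm = 54.868 J

54.9 J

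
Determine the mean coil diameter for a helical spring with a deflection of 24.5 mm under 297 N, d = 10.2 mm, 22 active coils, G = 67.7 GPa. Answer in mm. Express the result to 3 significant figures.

70.0 mm

Required rate k = F/δ = 297/24.5 = 12.122 N/mm
D = (Gd⁴/(8N_a·k))^(1/3) = (67.7×10³·10.2⁴/(8·22·12.122))^(1/3)
  = (343468)^(1/3) = 70.0318 mm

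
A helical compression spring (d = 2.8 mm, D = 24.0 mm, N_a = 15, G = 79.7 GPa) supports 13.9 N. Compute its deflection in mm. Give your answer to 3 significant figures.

k = Gd⁴/(8D³N_a) = (79.7×10³)(2.8⁴)/(8·24.0³·15) = 2.9531 N/mm
δ = F/k = 13.9 / 2.9531 = 4.7069 mm

4.71 mm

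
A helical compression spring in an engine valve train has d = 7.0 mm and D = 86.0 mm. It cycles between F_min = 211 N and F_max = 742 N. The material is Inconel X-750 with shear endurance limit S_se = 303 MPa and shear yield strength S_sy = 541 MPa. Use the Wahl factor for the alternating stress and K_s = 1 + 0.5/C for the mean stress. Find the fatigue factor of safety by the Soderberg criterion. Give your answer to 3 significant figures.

0.827

C = D/d = 86.0/7.0 = 12.2857; K_W = (4C−1)/(4C−4)+0.615/C = 1.1165; K_s = 1+0.5/C = 1.0407
F_a = (F_max−F_min)/2 = 265.5 N; F_m = (F_max+F_min)/2 = 476.5 N
τ_a = K_W·8F_aD/(πd³) = 1.1165 × 169.52 = 189.27 MPa
τ_m = K_s·8F_mD/(πd³) = 1.0407 × 304.23 = 316.62 MPa
Soderberg: 1/n_f = τ_a/S_se + τ_m/S_sy = 189.27/303 + 316.62/541 = 0.62464 + 0.58524 = 1.2099
n_f = 1/1.2099 = 0.8265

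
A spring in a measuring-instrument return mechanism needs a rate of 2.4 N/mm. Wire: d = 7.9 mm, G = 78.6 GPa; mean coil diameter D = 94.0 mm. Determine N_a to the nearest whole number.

19

N_a = Gd⁴/(8D³k) = (78.6×10³ × 7.9⁴)/(8 × 94.0³ × 2.4)
    = 3.06148e+08 / 1.59472e+07 = 19.2 → 19 coils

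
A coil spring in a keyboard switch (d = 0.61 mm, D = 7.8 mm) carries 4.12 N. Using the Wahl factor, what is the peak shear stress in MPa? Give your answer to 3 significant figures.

Spring index C = D/d = 7.8/0.61 = 12.7869
K_W = (4C−1)/(4C−4) + 0.615/C = 50.148/47.148 + 0.0481 = 1.1117
τ₀ = 8FD/(πd³) = 8·4.12·7.8/(π·0.61³) = 257.088/0.71308 = 360.53 MPa
τ_max = K·τ₀ = 1.1117 × 360.53 = 400.81 MPa

401 MPa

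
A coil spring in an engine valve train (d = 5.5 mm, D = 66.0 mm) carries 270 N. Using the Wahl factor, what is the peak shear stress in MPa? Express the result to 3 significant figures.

Spring index C = D/d = 66.0/5.5 = 12.0000
K_W = (4C−1)/(4C−4) + 0.615/C = 47.000/44.000 + 0.0512 = 1.1194
τ₀ = 8FD/(πd³) = 8·270·66.0/(π·5.5³) = 142560/522.68 = 272.75 MPa
τ_max = K·τ₀ = 1.1194 × 272.75 = 305.32 MPa

305 MPa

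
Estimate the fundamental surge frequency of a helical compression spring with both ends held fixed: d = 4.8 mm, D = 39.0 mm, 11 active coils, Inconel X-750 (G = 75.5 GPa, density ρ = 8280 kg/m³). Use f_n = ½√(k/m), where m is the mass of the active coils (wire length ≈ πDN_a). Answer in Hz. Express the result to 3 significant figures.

k = Gd⁴/(8D³N_a) = (75.5×10³)(4.8⁴)/(8·39.0³·11) = 7.6778 N/mm = 7677.8 N/m
Wire length L = πDN_a = π·39.0·11 = 1347.7 mm
m = ρ·(πd²/4)·L = 8280 × 18.096×10⁻⁶ m² × 1.3477 m = 0.20193 kg
f_n = ½√(k/m) = 0.5·√(7677.8/0.20193) = 0.5·√(38021) = 97.495 Hz

97.5 Hz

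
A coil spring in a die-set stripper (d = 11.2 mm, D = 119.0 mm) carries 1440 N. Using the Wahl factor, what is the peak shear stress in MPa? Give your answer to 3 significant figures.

Spring index C = D/d = 119.0/11.2 = 10.6250
K_W = (4C−1)/(4C−4) + 0.615/C = 41.500/38.500 + 0.0579 = 1.1358
τ₀ = 8FD/(πd³) = 8·1440·119.0/(π·11.2³) = 1.37088e+06/4413.7 = 310.6 MPa
τ_max = K·τ₀ = 1.1358 × 310.6 = 352.78 MPa

353 MPa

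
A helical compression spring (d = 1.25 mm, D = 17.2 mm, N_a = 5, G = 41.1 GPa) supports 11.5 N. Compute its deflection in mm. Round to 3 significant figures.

k = Gd⁴/(8D³N_a) = (41.1×10³)(1.25⁴)/(8·17.2³·5) = 0.49299 N/mm
δ = F/k = 11.5 / 0.49299 = 23.327 mm

23.3 mm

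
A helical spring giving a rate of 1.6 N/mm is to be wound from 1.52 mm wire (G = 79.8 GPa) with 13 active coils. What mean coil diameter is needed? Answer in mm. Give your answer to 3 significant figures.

13.7 mm

D = (Gd⁴/(8N_a·k))^(1/3) = (79.8×10³·1.52⁴/(8·13·1.6))^(1/3)
  = (2559.91)^(1/3) = 13.6796 mm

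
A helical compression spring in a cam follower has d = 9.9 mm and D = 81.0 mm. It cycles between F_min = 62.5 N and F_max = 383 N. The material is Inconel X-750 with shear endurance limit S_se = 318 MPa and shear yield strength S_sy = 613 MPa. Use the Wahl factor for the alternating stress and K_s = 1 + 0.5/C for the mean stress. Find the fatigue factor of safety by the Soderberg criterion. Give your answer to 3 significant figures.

4.80

C = D/d = 81.0/9.9 = 8.1818; K_W = (4C−1)/(4C−4)+0.615/C = 1.1796; K_s = 1+0.5/C = 1.0611
F_a = (F_max−F_min)/2 = 160.25 N; F_m = (F_max+F_min)/2 = 222.75 N
τ_a = K_W·8F_aD/(πd³) = 1.1796 × 34.066 = 40.184 MPa
τ_m = K_s·8F_mD/(πd³) = 1.0611 × 47.352 = 50.246 MPa
Soderberg: 1/n_f = τ_a/S_se + τ_m/S_sy = 40.184/318 + 50.246/613 = 0.12636 + 0.08197 = 0.20833
n_f = 1/0.20833 = 4.8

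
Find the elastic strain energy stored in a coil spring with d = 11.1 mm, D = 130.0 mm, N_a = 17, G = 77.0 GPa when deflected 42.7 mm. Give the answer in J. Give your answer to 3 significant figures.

3.57 J

k = Gd⁴/(8D³N_a) = (77.0×10³)(11.1⁴)/(8·130.0³·17) = 3.9121 N/mm
U = ½kδ² = 0.5 × 3.9121 × 42.7² = 3566.5 N·mm = 3.5665 J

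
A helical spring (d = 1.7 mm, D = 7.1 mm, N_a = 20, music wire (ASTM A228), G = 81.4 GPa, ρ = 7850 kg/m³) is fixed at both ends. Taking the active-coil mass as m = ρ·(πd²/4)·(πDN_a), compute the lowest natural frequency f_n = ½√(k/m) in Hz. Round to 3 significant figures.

k = Gd⁴/(8D³N_a) = (81.4×10³)(1.7⁴)/(8·7.1³·20) = 11.872 N/mm = 11872 N/m
Wire length L = πDN_a = π·7.1·20 = 446.11 mm
m = ρ·(πd²/4)·L = 7850 × 2.2698×10⁻⁶ m² × 0.44611 m = 0.0079487 kg
f_n = ½√(k/m) = 0.5·√(11872/0.0079487) = 0.5·√(1.4936e+06) = 611.06 Hz

611 Hz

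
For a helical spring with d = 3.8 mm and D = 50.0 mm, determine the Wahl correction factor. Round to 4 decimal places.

C = D/d = 50.0/3.8 = 13.1579
K_W = (4C−1)/(4C−4) + 0.615/C = 51.632/48.632 + 0.0467 = 1.1084

1.1084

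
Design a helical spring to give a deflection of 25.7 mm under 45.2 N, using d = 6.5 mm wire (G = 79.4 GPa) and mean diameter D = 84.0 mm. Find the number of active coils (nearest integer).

17

Required rate k = F/δ = 45.2/25.7 = 1.7588 N/mm
N_a = Gd⁴/(8D³k) = (79.4×10³ × 6.5⁴)/(8 × 84.0³ × 1.7588)
    = 1.41734e+08 / 8.33937e+06 = 17 → 17 coils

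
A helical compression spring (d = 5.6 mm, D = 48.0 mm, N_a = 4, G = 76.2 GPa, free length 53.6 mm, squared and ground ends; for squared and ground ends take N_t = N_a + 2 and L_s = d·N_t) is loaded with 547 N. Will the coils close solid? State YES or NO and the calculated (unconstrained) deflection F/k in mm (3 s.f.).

YES, δ = 25.8 mm

k = Gd⁴/(8D³N_a) = (76.2×10³)(5.6⁴)/(8·48.0³·4) = 21.175 N/mm
N_t = 6; L_s = 5.6·6 = 33.6 mm; δ_solid = L₀ − L_s = 53.6 − 33.6 = 20 mm
δ = F/k = 547/21.175 = 25.832 mm
δ ≥ δ_solid → spring goes solid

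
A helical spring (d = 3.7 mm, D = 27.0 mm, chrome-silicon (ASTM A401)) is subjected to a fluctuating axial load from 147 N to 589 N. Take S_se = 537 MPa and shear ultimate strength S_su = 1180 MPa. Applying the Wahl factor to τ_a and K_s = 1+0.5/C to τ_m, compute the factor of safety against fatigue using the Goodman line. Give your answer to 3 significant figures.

C = D/d = 27.0/3.7 = 7.2973; K_W = (4C−1)/(4C−4)+0.615/C = 1.2034; K_s = 1+0.5/C = 1.0685
F_a = (F_max−F_min)/2 = 221 N; F_m = (F_max+F_min)/2 = 368 N
τ_a = K_W·8F_aD/(πd³) = 1.2034 × 299.98 = 360.99 MPa
τ_m = K_s·8F_mD/(πd³) = 1.0685 × 499.51 = 533.74 MPa
Goodman: 1/n_f = τ_a/S_se + τ_m/S_su = 360.99/537 + 533.74/1180 = 0.67223 + 0.45232 = 1.1246
n_f = 1/1.1246 = 0.8892

0.889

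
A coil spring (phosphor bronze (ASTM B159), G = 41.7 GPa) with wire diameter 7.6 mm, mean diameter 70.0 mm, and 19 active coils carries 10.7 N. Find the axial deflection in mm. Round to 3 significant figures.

4.01 mm

k = Gd⁴/(8D³N_a) = (41.7×10³)(7.6⁴)/(8·70.0³·19) = 2.6684 N/mm
δ = F/k = 10.7 / 2.6684 = 4.0099 mm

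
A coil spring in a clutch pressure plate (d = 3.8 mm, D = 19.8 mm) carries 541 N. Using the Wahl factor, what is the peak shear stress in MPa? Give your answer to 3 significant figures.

Spring index C = D/d = 19.8/3.8 = 5.2105
K_W = (4C−1)/(4C−4) + 0.615/C = 19.842/16.842 + 0.1180 = 1.2962
τ₀ = 8FD/(πd³) = 8·541·19.8/(π·3.8³) = 85694.4/172.39 = 497.11 MPa
τ_max = K·τ₀ = 1.2962 × 497.11 = 644.33 MPa

644 MPa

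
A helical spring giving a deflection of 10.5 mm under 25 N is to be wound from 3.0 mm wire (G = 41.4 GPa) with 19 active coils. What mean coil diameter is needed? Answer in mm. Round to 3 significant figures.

Required rate k = F/δ = 25/10.5 = 2.381 N/mm
D = (Gd⁴/(8N_a·k))^(1/3) = (41.4×10³·3.0⁴/(8·19·2.381))^(1/3)
  = (9265.97)^(1/3) = 21.0038 mm

21.0 mm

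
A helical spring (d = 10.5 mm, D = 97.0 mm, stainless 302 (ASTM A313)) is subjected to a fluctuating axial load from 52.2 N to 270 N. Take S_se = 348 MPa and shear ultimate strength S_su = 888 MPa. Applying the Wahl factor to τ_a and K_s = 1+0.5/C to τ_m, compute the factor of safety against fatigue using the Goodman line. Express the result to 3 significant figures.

8.47

C = D/d = 97.0/10.5 = 9.2381; K_W = (4C−1)/(4C−4)+0.615/C = 1.1576; K_s = 1+0.5/C = 1.0541
F_a = (F_max−F_min)/2 = 108.9 N; F_m = (F_max+F_min)/2 = 161.1 N
τ_a = K_W·8F_aD/(πd³) = 1.1576 × 23.237 = 26.899 MPa
τ_m = K_s·8F_mD/(πd³) = 1.0541 × 34.375 = 36.235 MPa
Goodman: 1/n_f = τ_a/S_se + τ_m/S_su = 26.899/348 + 36.235/888 = 0.07730 + 0.04081 = 0.1181
n_f = 1/0.1181 = 8.467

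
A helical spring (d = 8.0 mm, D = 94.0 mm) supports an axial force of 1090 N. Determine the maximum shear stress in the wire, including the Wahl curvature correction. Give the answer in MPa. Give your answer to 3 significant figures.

572 MPa

Spring index C = D/d = 94.0/8.0 = 11.7500
K_W = (4C−1)/(4C−4) + 0.615/C = 46.000/43.000 + 0.0523 = 1.1221
τ₀ = 8FD/(πd³) = 8·1090·94.0/(π·8.0³) = 819680/1608.5 = 509.59 MPa
τ_max = K·τ₀ = 1.1221 × 509.59 = 571.82 MPa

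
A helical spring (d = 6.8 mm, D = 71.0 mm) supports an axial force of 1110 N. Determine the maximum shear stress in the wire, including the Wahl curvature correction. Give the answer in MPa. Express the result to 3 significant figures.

Spring index C = D/d = 71.0/6.8 = 10.4412
K_W = (4C−1)/(4C−4) + 0.615/C = 40.765/37.765 + 0.0589 = 1.1383
τ₀ = 8FD/(πd³) = 8·1110·71.0/(π·6.8³) = 630480/987.82 = 638.26 MPa
τ_max = K·τ₀ = 1.1383 × 638.26 = 726.55 MPa

727 MPa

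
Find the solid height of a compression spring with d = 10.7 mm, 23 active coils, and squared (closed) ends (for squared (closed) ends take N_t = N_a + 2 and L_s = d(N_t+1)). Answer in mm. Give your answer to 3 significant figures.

squared (closed) ends: N_t = N_a + 2 = 23 + 2 = 25
L_s = d·(N_t+1) = 10.7 × 26 = 278.2 mm

278 mm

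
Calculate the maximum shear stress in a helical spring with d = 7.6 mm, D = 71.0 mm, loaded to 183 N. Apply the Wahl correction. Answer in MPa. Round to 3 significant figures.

87.1 MPa

Spring index C = D/d = 71.0/7.6 = 9.3421
K_W = (4C−1)/(4C−4) + 0.615/C = 36.368/33.368 + 0.0658 = 1.1557
τ₀ = 8FD/(πd³) = 8·183·71.0/(π·7.6³) = 103944/1379.1 = 75.372 MPa
τ_max = K·τ₀ = 1.1557 × 75.372 = 87.11 MPa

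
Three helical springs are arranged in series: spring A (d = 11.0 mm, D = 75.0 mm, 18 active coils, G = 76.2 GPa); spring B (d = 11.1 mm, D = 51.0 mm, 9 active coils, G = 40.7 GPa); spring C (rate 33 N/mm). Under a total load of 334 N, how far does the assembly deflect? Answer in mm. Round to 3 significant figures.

k_A = Gd⁴/(8D³N_a) = (76.2×10³)(11.0⁴)/(8·75.0³·18) = 18.365 N/mm
k_B = Gd⁴/(8D³N_a) = (40.7×10³)(11.1⁴)/(8·51.0³·9) = 64.691 N/mm
Series: 1/k_eq = 1/18.365 + 1/64.691 + 1/33 = 0.10021; k_eq = 9.9786 N/mm
δ = F/k_eq = 334/9.9786 = 33.471 mm

33.5 mm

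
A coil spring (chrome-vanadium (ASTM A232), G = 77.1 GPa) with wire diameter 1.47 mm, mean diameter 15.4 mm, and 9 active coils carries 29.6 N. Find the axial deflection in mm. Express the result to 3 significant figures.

k = Gd⁴/(8D³N_a) = (77.1×10³)(1.47⁴)/(8·15.4³·9) = 1.3691 N/mm
δ = F/k = 29.6 / 1.3691 = 21.62 mm

21.6 mm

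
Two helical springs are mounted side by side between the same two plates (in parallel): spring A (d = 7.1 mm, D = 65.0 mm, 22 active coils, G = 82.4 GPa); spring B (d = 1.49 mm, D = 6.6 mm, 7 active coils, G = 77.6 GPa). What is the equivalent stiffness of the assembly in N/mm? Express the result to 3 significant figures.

k_A = Gd⁴/(8D³N_a) = (82.4×10³)(7.1⁴)/(8·65.0³·22) = 4.3322 N/mm
k_B = Gd⁴/(8D³N_a) = (77.6×10³)(1.49⁴)/(8·6.6³·7) = 23.757 N/mm
Parallel: k_eq = 4.3322 + 23.757 = 28.089 N/mm

28.1 N/mm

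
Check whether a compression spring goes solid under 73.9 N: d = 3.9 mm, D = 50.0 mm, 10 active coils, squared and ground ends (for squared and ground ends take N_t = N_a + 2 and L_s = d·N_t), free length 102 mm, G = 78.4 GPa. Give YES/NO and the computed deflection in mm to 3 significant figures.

NO, δ = 40.7 mm

k = Gd⁴/(8D³N_a) = (78.4×10³)(3.9⁴)/(8·50.0³·10) = 1.8137 N/mm
N_t = 12; L_s = 3.9·12 = 46.8 mm; δ_solid = L₀ − L_s = 102 − 46.8 = 55.2 mm
δ = F/k = 73.9/1.8137 = 40.745 mm
δ < δ_solid → spring does not go solid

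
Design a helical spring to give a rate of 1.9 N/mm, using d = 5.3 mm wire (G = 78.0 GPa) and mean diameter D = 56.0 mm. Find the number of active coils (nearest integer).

N_a = Gd⁴/(8D³k) = (78.0×10³ × 5.3⁴)/(8 × 56.0³ × 1.9)
    = 6.15458e+07 / 2.66936e+06 = 23.06 → 23 coils

23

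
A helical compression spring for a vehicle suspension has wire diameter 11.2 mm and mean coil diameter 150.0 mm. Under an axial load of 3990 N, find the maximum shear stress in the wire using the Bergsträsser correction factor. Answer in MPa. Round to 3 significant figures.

1190 MPa

Spring index C = D/d = 150.0/11.2 = 13.3929
K_B = (4C+2)/(4C−3) = 55.571/50.571 = 1.0989
τ₀ = 8FD/(πd³) = 8·3990·150.0/(π·11.2³) = 4.788e+06/4413.7 = 1084.8 MPa
τ_max = K·τ₀ = 1.0989 × 1084.8 = 1192.1 MPa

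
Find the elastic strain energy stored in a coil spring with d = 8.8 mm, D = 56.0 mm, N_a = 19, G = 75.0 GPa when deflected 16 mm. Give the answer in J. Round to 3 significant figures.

k = Gd⁴/(8D³N_a) = (75.0×10³)(8.8⁴)/(8·56.0³·19) = 16.849 N/mm
U = ½kδ² = 0.5 × 16.849 × 16² = 2156.7 N·mm = 2.1567 J

2.16 J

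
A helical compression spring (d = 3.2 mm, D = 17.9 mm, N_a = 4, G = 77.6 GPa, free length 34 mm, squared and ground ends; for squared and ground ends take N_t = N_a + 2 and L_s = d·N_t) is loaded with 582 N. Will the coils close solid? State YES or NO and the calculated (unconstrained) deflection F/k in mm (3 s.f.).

k = Gd⁴/(8D³N_a) = (77.6×10³)(3.2⁴)/(8·17.9³·4) = 44.336 N/mm
N_t = 6; L_s = 3.2·6 = 19.2 mm; δ_solid = L₀ − L_s = 34 − 19.2 = 14.8 mm
δ = F/k = 582/44.336 = 13.127 mm
δ < δ_solid → spring does not go solid

NO, δ = 13.1 mm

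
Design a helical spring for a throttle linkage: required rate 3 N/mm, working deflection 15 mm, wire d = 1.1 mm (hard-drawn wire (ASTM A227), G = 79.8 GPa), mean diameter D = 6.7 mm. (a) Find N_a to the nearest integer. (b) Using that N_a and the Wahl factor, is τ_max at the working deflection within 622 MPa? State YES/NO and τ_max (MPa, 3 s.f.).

N_a = Gd⁴/(8D³k) = (79.8×10³)(1.1⁴)/(8·6.7³·3) = 16.19 → N_a = 16
Actual rate k = Gd⁴/(8D³·16) = 3.0349 N/mm
Working load F = kδ = 3.0349·15 = 45.523 N
C = 6.7/1.1 = 6.0909; K_W = (4C−1)/(4C−4)+0.615/C = 1.2483
τ_max = K_W·8FD/(πd³) = 1.2483·583.54 = 728.42 MPa
τ_max > 622 MPa → exceeds allowable

(a) 16 coils; (b) NO, τ_max = 728 MPa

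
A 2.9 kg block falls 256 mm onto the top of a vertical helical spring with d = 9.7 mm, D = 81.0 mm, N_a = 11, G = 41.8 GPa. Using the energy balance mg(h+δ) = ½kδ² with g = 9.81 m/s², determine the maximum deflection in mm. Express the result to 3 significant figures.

46.7 mm

k = Gd⁴/(8D³N_a) = (41.8×10³)(9.7⁴)/(8·81.0³·11) = 7.9127 N/mm
W = mg = 2.9 × 9.81 = 28.449 N
½kδ² − Wδ − Wh = 0 → δ = (W + √(W² + 2kWh))/k
δ = (28.449 + √(809.35 + 115256))/7.9127 = (28.449 + 340.68)/7.9127 = 46.651 mm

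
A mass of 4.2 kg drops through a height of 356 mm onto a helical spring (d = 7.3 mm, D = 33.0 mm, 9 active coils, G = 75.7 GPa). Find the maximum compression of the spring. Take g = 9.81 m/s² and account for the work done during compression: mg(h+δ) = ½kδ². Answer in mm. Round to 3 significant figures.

k = Gd⁴/(8D³N_a) = (75.7×10³)(7.3⁴)/(8·33.0³·9) = 83.083 N/mm
W = mg = 4.2 × 9.81 = 41.202 N
½kδ² − Wδ − Wh = 0 → δ = (W + √(W² + 2kWh))/k
δ = (41.202 + √(1697.6 + 2.43731e+06))/83.083 = (41.202 + 1561.7)/83.083 = 19.293 mm

19.3 mm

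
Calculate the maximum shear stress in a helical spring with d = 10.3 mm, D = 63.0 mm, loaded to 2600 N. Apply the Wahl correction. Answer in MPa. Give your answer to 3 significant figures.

476 MPa

Spring index C = D/d = 63.0/10.3 = 6.1165
K_W = (4C−1)/(4C−4) + 0.615/C = 23.466/20.466 + 0.1005 = 1.2471
τ₀ = 8FD/(πd³) = 8·2600·63.0/(π·10.3³) = 1.3104e+06/3432.9 = 381.72 MPa
τ_max = K·τ₀ = 1.2471 × 381.72 = 476.05 MPa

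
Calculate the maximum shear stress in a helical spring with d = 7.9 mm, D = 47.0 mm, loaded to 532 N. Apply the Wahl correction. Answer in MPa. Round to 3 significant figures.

Spring index C = D/d = 47.0/7.9 = 5.9494
K_W = (4C−1)/(4C−4) + 0.615/C = 22.797/19.797 + 0.1034 = 1.2549
τ₀ = 8FD/(πd³) = 8·532·47.0/(π·7.9³) = 200032/1548.9 = 129.14 MPa
τ_max = K·τ₀ = 1.2549 × 129.14 = 162.06 MPa

162 MPa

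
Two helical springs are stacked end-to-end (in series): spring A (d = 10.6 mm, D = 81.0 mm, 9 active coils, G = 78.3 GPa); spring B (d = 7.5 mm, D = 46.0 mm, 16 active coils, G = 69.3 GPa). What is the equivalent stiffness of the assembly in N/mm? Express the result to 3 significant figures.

k_A = Gd⁴/(8D³N_a) = (78.3×10³)(10.6⁴)/(8·81.0³·9) = 25.834 N/mm
k_B = Gd⁴/(8D³N_a) = (69.3×10³)(7.5⁴)/(8·46.0³·16) = 17.599 N/mm
Series: 1/k_eq = 1/25.834 + 1/17.599 = 0.095529; k_eq = 10.468 N/mm

10.5 N/mm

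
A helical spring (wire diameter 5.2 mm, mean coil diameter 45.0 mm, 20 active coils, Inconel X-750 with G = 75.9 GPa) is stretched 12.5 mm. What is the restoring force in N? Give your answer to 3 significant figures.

k = Gd⁴/(8D³N_a) = (75.9×10³)(5.2⁴)/(8·45.0³·20) = 3.8063 N/mm
F = k·δ = 3.8063 × 12.5 = 47.578 N

47.6 N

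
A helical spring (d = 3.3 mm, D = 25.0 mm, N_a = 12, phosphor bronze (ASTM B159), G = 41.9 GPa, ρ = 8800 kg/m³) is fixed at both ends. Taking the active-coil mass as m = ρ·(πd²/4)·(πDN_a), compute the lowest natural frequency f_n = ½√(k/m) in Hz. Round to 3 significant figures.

k = Gd⁴/(8D³N_a) = (41.9×10³)(3.3⁴)/(8·25.0³·12) = 3.3127 N/mm = 3312.7 N/m
Wire length L = πDN_a = π·25.0·12 = 942.48 mm
m = ρ·(πd²/4)·L = 8800 × 8.553×10⁻⁶ m² × 0.94248 m = 0.070937 kg
f_n = ½√(k/m) = 0.5·√(3312.7/0.070937) = 0.5·√(46699) = 108.05 Hz

108 Hz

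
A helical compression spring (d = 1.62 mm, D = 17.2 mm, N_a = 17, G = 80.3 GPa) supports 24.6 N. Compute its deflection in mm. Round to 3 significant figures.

30.8 mm

k = Gd⁴/(8D³N_a) = (80.3×10³)(1.62⁴)/(8·17.2³·17) = 0.79919 N/mm
δ = F/k = 24.6 / 0.79919 = 30.781 mm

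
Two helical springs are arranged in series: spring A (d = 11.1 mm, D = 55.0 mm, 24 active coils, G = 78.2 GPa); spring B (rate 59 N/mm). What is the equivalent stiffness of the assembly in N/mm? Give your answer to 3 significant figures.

k_A = Gd⁴/(8D³N_a) = (78.2×10³)(11.1⁴)/(8·55.0³·24) = 37.163 N/mm
Series: 1/k_eq = 1/37.163 + 1/59 = 0.043858; k_eq = 22.801 N/mm

22.8 N/mm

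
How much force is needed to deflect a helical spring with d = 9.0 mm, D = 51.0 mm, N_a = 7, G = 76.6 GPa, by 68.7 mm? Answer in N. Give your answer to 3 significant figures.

k = Gd⁴/(8D³N_a) = (76.6×10³)(9.0⁴)/(8·51.0³·7) = 67.655 N/mm
F = k·δ = 67.655 × 68.7 = 4647.9 N

4650 N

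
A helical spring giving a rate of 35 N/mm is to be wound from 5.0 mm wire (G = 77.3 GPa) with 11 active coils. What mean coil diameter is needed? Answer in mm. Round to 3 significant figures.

25.0 mm

D = (Gd⁴/(8N_a·k))^(1/3) = (77.3×10³·5.0⁴/(8·11·35))^(1/3)
  = (15685.9)^(1/3) = 25.0324 mm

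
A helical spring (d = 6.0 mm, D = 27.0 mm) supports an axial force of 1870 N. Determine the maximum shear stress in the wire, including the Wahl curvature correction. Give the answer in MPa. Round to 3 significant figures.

Spring index C = D/d = 27.0/6.0 = 4.5000
K_W = (4C−1)/(4C−4) + 0.615/C = 17.000/14.000 + 0.1367 = 1.3510
τ₀ = 8FD/(πd³) = 8·1870·27.0/(π·6.0³) = 403920/678.58 = 595.24 MPa
τ_max = K·τ₀ = 1.3510 × 595.24 = 804.14 MPa

804 MPa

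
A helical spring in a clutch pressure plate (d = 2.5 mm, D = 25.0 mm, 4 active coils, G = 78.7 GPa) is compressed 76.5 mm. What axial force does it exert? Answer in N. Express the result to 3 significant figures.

470 N

k = Gd⁴/(8D³N_a) = (78.7×10³)(2.5⁴)/(8·25.0³·4) = 6.1484 N/mm
F = k·δ = 6.1484 × 76.5 = 470.36 N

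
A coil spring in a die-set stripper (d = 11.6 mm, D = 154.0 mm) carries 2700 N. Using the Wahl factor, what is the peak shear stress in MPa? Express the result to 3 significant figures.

Spring index C = D/d = 154.0/11.6 = 13.2759
K_W = (4C−1)/(4C−4) + 0.615/C = 52.103/49.103 + 0.0463 = 1.1074
τ₀ = 8FD/(πd³) = 8·2700·154.0/(π·11.6³) = 3.3264e+06/4903.7 = 678.35 MPa
τ_max = K·τ₀ = 1.1074 × 678.35 = 751.21 MPa

751 MPa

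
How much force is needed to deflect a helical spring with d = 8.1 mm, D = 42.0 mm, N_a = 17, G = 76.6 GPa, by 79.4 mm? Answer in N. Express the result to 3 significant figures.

2600 N

k = Gd⁴/(8D³N_a) = (76.6×10³)(8.1⁴)/(8·42.0³·17) = 32.725 N/mm
F = k·δ = 32.725 × 79.4 = 2598.4 N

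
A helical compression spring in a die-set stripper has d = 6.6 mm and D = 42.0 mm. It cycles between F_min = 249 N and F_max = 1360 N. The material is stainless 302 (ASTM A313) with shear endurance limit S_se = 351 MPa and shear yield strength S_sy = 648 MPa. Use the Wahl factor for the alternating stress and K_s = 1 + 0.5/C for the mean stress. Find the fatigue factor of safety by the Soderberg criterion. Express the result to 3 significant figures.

0.816

C = D/d = 42.0/6.6 = 6.3636; K_W = (4C−1)/(4C−4)+0.615/C = 1.2365; K_s = 1+0.5/C = 1.0786
F_a = (F_max−F_min)/2 = 555.5 N; F_m = (F_max+F_min)/2 = 804.5 N
τ_a = K_W·8F_aD/(πd³) = 1.2365 × 206.65 = 255.52 MPa
τ_m = K_s·8F_mD/(πd³) = 1.0786 × 299.28 = 322.8 MPa
Soderberg: 1/n_f = τ_a/S_se + τ_m/S_sy = 255.52/351 + 322.8/648 = 0.72798 + 0.49815 = 1.2261
n_f = 1/1.2261 = 0.8156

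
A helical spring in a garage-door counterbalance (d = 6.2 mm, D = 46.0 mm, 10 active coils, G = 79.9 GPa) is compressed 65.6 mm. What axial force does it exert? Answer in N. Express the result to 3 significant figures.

k = Gd⁴/(8D³N_a) = (79.9×10³)(6.2⁴)/(8·46.0³·10) = 15.162 N/mm
F = k·δ = 15.162 × 65.6 = 994.61 N

995 N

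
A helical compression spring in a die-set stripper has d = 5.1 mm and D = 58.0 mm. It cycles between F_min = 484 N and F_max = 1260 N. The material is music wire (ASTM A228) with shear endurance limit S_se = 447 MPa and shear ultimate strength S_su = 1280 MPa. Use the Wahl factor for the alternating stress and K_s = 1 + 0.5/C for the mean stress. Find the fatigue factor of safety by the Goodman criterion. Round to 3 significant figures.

C = D/d = 58.0/5.1 = 11.3725; K_W = (4C−1)/(4C−4)+0.615/C = 1.1264; K_s = 1+0.5/C = 1.0440
F_a = (F_max−F_min)/2 = 388 N; F_m = (F_max+F_min)/2 = 872 N
τ_a = K_W·8F_aD/(πd³) = 1.1264 × 432.01 = 486.6 MPa
τ_m = K_s·8F_mD/(πd³) = 1.0440 × 970.9 = 1013.6 MPa
Goodman: 1/n_f = τ_a/S_se + τ_m/S_su = 486.6/447 + 1013.6/1280 = 1.08860 + 0.79186 = 1.8805
n_f = 1/1.8805 = 0.5318

0.532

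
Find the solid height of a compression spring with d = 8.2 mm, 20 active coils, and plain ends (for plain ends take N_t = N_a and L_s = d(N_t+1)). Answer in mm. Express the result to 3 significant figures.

172 mm

plain ends: N_t = N_a = 20
L_s = d·(N_t+1) = 8.2 × 21 = 172.2 mm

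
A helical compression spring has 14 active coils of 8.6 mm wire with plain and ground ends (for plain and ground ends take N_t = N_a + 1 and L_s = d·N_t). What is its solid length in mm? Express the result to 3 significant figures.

129 mm

plain and ground ends: N_t = N_a + 1 = 14 + 1 = 15
L_s = d·N_t = 8.6 × 15 = 129 mm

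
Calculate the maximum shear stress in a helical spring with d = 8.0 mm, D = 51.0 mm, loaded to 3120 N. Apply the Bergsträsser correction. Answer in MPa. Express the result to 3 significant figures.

Spring index C = D/d = 51.0/8.0 = 6.3750
K_B = (4C+2)/(4C−3) = 27.500/22.500 = 1.2222
τ₀ = 8FD/(πd³) = 8·3120·51.0/(π·8.0³) = 1.27296e+06/1608.5 = 791.4 MPa
τ_max = K·τ₀ = 1.2222 × 791.4 = 967.26 MPa

967 MPa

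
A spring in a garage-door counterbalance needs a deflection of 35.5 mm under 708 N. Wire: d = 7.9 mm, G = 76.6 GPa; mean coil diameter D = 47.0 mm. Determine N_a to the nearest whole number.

18

Required rate k = F/δ = 708/35.5 = 19.944 N/mm
N_a = Gd⁴/(8D³k) = (76.6×10³ × 7.9⁴)/(8 × 47.0³ × 19.944)
    = 2.98358e+08 / 1.65649e+07 = 18.01 → 18 coils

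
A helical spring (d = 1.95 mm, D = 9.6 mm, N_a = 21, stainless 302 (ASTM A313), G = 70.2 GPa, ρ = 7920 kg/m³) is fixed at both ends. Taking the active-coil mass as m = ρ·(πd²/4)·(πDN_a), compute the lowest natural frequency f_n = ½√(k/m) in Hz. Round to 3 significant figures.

338 Hz

k = Gd⁴/(8D³N_a) = (70.2×10³)(1.95⁴)/(8·9.6³·21) = 6.8289 N/mm = 6828.9 N/m
Wire length L = πDN_a = π·9.6·21 = 633.35 mm
m = ρ·(πd²/4)·L = 7920 × 2.9865×10⁻⁶ m² × 0.63335 m = 0.01498 kg
f_n = ½√(k/m) = 0.5·√(6828.9/0.01498) = 0.5·√(4.5586e+05) = 337.59 Hz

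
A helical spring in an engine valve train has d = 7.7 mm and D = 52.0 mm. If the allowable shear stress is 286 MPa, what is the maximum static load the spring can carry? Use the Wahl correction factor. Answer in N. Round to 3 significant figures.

807 N

C = D/d = 52.0/7.7 = 6.7532
K_W = (4C−1)/(4C−4) + 0.615/C = 26.013/23.013 + 0.0911 = 1.2214
τ_max = K·8FD/(πd³) → F_max = τ_allow·πd³/(8DK)
F_max = 286·π·7.7³/(8·52.0·1.2214) = 4.1019e+05/508.11 = 807.28 N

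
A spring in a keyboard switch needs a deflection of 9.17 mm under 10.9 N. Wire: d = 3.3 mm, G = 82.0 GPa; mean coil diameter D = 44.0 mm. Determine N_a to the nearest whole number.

12

Required rate k = F/δ = 10.9/9.17 = 1.1887 N/mm
N_a = Gd⁴/(8D³k) = (82.0×10³ × 3.3⁴)/(8 × 44.0³ × 1.1887)
    = 9.72455e+06 / 810038 = 12.01 → 12 coils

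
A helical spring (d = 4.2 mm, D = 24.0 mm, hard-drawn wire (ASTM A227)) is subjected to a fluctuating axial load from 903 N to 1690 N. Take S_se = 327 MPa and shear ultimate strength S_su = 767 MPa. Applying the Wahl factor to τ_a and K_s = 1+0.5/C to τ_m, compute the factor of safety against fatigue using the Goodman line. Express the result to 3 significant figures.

C = D/d = 24.0/4.2 = 5.7143; K_W = (4C−1)/(4C−4)+0.615/C = 1.2667; K_s = 1+0.5/C = 1.0875
F_a = (F_max−F_min)/2 = 393.5 N; F_m = (F_max+F_min)/2 = 1296.5 N
τ_a = K_W·8F_aD/(πd³) = 1.2667 × 324.6 = 411.18 MPa
τ_m = K_s·8F_mD/(πd³) = 1.0875 × 1069.5 = 1163.1 MPa
Goodman: 1/n_f = τ_a/S_se + τ_m/S_su = 411.18/327 + 1163.1/767 = 1.25742 + 1.51639 = 2.7738
n_f = 1/2.7738 = 0.3605

0.361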